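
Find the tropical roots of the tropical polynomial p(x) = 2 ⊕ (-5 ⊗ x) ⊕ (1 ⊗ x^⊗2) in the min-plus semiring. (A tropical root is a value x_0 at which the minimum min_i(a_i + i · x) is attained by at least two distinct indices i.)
Roots: {-6, 7}

Each tropical root is a break point of the lower envelope of the lines y = a_i + i · x (there are 3 lines, with slopes 0, 1, ..., 2). Only the lines that attain the minimum somewhere contribute to roots; other lines are dominated. Here the surviving (envelope) indices are i = 2, i = 1, i = 0.
Intersections between consecutive envelope lines give the roots: for adjacent envelope indices i < j the intersection is x = (a_i − a_j) / (j − i). Reading off the sorted break points: {-6, 7}.
Verification: at each break x_0, at least two indices attain the minimum of min_i(a_i + i · x_0).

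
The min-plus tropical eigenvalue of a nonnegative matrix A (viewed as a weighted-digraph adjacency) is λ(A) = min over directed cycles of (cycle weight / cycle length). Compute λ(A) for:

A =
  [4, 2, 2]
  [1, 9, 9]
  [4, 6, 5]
λ(A) = 3/2

Enumerate directed cycles and compute their means (weight / length). Sample:
  cycle 0 → 0: weight = 4, length = 1, mean = 4/1 ≈ 4.000
  cycle 1 → 1: weight = 9, length = 1, mean = 9/1 ≈ 9.000
  cycle 2 → 2: weight = 5, length = 1, mean = 5/1 ≈ 5.000
  cycle 0 → 1 → 0: weight = 3, length = 2, mean = 3/2 ≈ 1.500
  cycle 0 → 2 → 0: weight = 6, length = 2, mean = 6/2 ≈ 3.000
  cycle 1 → 0 → 1: weight = 3, length = 2, mean = 3/2 ≈ 1.500
Minimum mean = 1.500, attained e.g. along the cycle 0 → 1 → 0 with weight 3 and length 2. So λ(A) = 3/2 = 3/2.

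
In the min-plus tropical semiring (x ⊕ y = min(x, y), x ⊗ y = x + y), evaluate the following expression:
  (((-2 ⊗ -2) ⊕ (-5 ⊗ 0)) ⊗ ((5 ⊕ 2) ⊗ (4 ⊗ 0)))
(((-2 ⊗ -2) ⊕ (-5 ⊗ 0)) ⊗ ((5 ⊕ 2) ⊗ (4 ⊗ 0))) = 1

Expand innermost to outermost. Recall ⊕ takes the minimum of its arguments and ⊗ takes their sum. Working out the expression (((-2 ⊗ -2) ⊕ (-5 ⊗ 0)) ⊗ ((5 ⊕ 2) ⊗ (4 ⊗ 0))) gives 1.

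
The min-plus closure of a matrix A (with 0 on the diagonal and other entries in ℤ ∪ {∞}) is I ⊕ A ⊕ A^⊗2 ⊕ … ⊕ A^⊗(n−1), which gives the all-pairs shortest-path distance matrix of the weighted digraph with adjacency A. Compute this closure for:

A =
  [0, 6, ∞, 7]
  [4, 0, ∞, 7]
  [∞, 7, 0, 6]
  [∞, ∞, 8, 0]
Closure =
  [0, 6, 15, 7]
  [4, 0, 15, 7]
  [11, 7, 0, 6]
  [19, 15, 8, 0]

This is the Floyd-Warshall all-pairs shortest-path computation. For each intermediate vertex k = 0, 1, …, 3, update dist[i][j] ← min(dist[i][j], dist[i][k] + dist[k][j]). The final matrix gives, for each (i, j), the minimum total weight of any directed path from i to j (possibly empty when i = j).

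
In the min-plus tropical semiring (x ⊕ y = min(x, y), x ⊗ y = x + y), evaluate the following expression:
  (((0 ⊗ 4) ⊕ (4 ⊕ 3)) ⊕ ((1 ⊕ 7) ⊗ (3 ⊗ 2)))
(((0 ⊗ 4) ⊕ (4 ⊕ 3)) ⊕ ((1 ⊕ 7) ⊗ (3 ⊗ 2))) = 3

Expand innermost to outermost. Recall ⊕ takes the minimum of its arguments and ⊗ takes their sum. Working out the expression (((0 ⊗ 4) ⊕ (4 ⊕ 3)) ⊕ ((1 ⊕ 7) ⊗ (3 ⊗ 2))) gives 3.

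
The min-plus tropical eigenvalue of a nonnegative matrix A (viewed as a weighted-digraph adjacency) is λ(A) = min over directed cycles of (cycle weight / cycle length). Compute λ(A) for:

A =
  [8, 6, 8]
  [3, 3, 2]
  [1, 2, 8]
λ(A) = 2

Enumerate directed cycles and compute their means (weight / length). Sample:
  cycle 0 → 0: weight = 8, length = 1, mean = 8/1 ≈ 8.000
  cycle 1 → 1: weight = 3, length = 1, mean = 3/1 ≈ 3.000
  cycle 2 → 2: weight = 8, length = 1, mean = 8/1 ≈ 8.000
  cycle 0 → 1 → 0: weight = 9, length = 2, mean = 9/2 ≈ 4.500
  cycle 0 → 2 → 0: weight = 9, length = 2, mean = 9/2 ≈ 4.500
  cycle 1 → 0 → 1: weight = 9, length = 2, mean = 9/2 ≈ 4.500
Minimum mean = 2.000, attained e.g. along the cycle 1 → 2 → 1 with weight 4 and length 2. So λ(A) = 4/2 = 2.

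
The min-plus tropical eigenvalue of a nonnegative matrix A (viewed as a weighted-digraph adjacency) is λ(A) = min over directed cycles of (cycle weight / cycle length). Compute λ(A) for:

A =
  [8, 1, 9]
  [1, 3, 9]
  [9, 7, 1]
λ(A) = 1

Enumerate directed cycles and compute their means (weight / length). Sample:
  cycle 0 → 0: weight = 8, length = 1, mean = 8/1 ≈ 8.000
  cycle 1 → 1: weight = 3, length = 1, mean = 3/1 ≈ 3.000
  cycle 2 → 2: weight = 1, length = 1, mean = 1/1 ≈ 1.000
  cycle 0 → 1 → 0: weight = 2, length = 2, mean = 2/2 ≈ 1.000
  cycle 0 → 2 → 0: weight = 18, length = 2, mean = 18/2 ≈ 9.000
  cycle 1 → 0 → 1: weight = 2, length = 2, mean = 2/2 ≈ 1.000
Minimum mean = 1.000, attained e.g. along the cycle 2 → 2 with weight 1 and length 1. So λ(A) = 1/1 = 1.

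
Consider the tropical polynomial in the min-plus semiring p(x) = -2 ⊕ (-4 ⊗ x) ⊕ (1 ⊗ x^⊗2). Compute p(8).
p(8) = -2

A tropical monomial a ⊗ x^⊗i evaluates to a + i · x. Evaluating each term at x = 8:
  Term 0 contributes -2 + 0 · 8 = -2
  Term 1 contributes -4 + 1 · 8 = 4
  Term 2 contributes 1 + 2 · 8 = 17
p(8) = ⊕ of these = min[-2, 4, 17] = -2.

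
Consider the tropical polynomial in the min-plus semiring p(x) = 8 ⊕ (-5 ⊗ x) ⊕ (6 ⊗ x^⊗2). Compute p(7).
p(7) = 2

A tropical monomial a ⊗ x^⊗i evaluates to a + i · x. Evaluating each term at x = 7:
  Term 0 contributes 8 + 0 · 7 = 8
  Term 1 contributes -5 + 1 · 7 = 2
  Term 2 contributes 6 + 2 · 7 = 20
p(7) = ⊕ of these = min[8, 2, 20] = 2.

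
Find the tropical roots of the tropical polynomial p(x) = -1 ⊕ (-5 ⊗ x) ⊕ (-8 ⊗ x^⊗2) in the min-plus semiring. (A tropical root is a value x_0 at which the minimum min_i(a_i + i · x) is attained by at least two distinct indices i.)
Roots: {3, 4}

Each tropical root is a break point of the lower envelope of the lines y = a_i + i · x (there are 3 lines, with slopes 0, 1, ..., 2). Only the lines that attain the minimum somewhere contribute to roots; other lines are dominated. Here the surviving (envelope) indices are i = 2, i = 1, i = 0.
Intersections between consecutive envelope lines give the roots: for adjacent envelope indices i < j the intersection is x = (a_i − a_j) / (j − i). Reading off the sorted break points: {3, 4}.
Verification: at each break x_0, at least two indices attain the minimum of min_i(a_i + i · x_0).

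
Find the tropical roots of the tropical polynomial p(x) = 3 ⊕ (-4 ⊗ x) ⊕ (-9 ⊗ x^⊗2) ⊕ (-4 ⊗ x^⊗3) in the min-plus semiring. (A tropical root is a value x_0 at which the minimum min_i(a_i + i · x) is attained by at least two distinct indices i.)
Roots: {-5, 5, 7}

Each tropical root is a break point of the lower envelope of the lines y = a_i + i · x (there are 4 lines, with slopes 0, 1, ..., 3). Only the lines that attain the minimum somewhere contribute to roots; other lines are dominated. Here the surviving (envelope) indices are i = 3, i = 2, i = 1, i = 0.
Intersections between consecutive envelope lines give the roots: for adjacent envelope indices i < j the intersection is x = (a_i − a_j) / (j − i). Reading off the sorted break points: {-5, 5, 7}.
Verification: at each break x_0, at least two indices attain the minimum of min_i(a_i + i · x_0).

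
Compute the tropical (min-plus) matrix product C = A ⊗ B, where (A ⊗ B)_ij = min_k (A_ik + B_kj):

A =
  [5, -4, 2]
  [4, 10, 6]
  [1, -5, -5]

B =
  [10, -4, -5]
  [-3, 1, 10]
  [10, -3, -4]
A ⊗ B =
  [-7, -3, -2]
  [7, 0, -1]
  [-8, -8, -9]

Apply the min-plus product entry-by-entry:
  C[0][0] = min over k of (A[0][0] + B[0][0] = 5 + 10 = 15, A[0][1] + B[1][0] = -4 + -3 = -7, A[0][2] + B[2][0] = 2 + 10 = 12) = -7 (attained at k = 1)
  C[0][1] = min over k of (A[0][0] + B[0][1] = 5 + -4 = 1, A[0][1] + B[1][1] = -4 + 1 = -3, A[0][2] + B[2][1] = 2 + -3 = -1) = -3 (attained at k = 1)
  C[0][2] = min over k of (A[0][0] + B[0][2] = 5 + -5 = 0, A[0][1] + B[1][2] = -4 + 10 = 6, A[0][2] + B[2][2] = 2 + -4 = -2) = -2 (attained at k = 2)
  C[1][0] = min over k of (A[1][0] + B[0][0] = 4 + 10 = 14, A[1][1] + B[1][0] = 10 + -3 = 7, A[1][2] + B[2][0] = 6 + 10 = 16) = 7 (attained at k = 1)
  C[1][1] = min over k of (A[1][0] + B[0][1] = 4 + -4 = 0, A[1][1] + B[1][1] = 10 + 1 = 11, A[1][2] + B[2][1] = 6 + -3 = 3) = 0 (attained at k = 0)
  C[1][2] = min over k of (A[1][0] + B[0][2] = 4 + -5 = -1, A[1][1] + B[1][2] = 10 + 10 = 20, A[1][2] + B[2][2] = 6 + -4 = 2) = -1 (attained at k = 0)
  C[2][0] = min over k of (A[2][0] + B[0][0] = 1 + 10 = 11, A[2][1] + B[1][0] = -5 + -3 = -8, A[2][2] + B[2][0] = -5 + 10 = 5) = -8 (attained at k = 1)
  C[2][1] = min over k of (A[2][0] + B[0][1] = 1 + -4 = -3, A[2][1] + B[1][1] = -5 + 1 = -4, A[2][2] + B[2][1] = -5 + -3 = -8) = -8 (attained at k = 2)
  C[2][2] = min over k of (A[2][0] + B[0][2] = 1 + -5 = -4, A[2][1] + B[1][2] = -5 + 10 = 5, A[2][2] + B[2][2] = -5 + -4 = -9) = -9 (attained at k = 2)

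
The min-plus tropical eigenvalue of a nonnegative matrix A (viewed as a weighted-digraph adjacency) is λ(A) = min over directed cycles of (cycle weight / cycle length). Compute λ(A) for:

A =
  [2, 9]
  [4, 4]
λ(A) = 2

Enumerate directed cycles and compute their means (weight / length). Sample:
  cycle 0 → 0: weight = 2, length = 1, mean = 2/1 ≈ 2.000
  cycle 1 → 1: weight = 4, length = 1, mean = 4/1 ≈ 4.000
  cycle 0 → 1 → 0: weight = 13, length = 2, mean = 13/2 ≈ 6.500
  cycle 1 → 0 → 1: weight = 13, length = 2, mean = 13/2 ≈ 6.500
Minimum mean = 2.000, attained e.g. along the cycle 0 → 0 with weight 2 and length 1. So λ(A) = 2/1 = 2.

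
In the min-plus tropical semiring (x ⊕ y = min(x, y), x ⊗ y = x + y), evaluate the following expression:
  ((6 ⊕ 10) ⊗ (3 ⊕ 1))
((6 ⊕ 10) ⊗ (3 ⊕ 1)) = 7

Expand innermost to outermost. Recall ⊕ takes the minimum of its arguments and ⊗ takes their sum. Working out the expression ((6 ⊕ 10) ⊗ (3 ⊕ 1)) gives 7.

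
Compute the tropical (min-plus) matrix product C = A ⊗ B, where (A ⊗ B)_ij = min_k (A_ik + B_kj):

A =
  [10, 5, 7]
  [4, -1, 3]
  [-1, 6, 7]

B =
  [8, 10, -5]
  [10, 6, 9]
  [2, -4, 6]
A ⊗ B =
  [9, 3, 5]
  [5, -1, -1]
  [7, 3, -6]

Apply the min-plus product entry-by-entry:
  C[0][0] = min over k of (A[0][0] + B[0][0] = 10 + 8 = 18, A[0][1] + B[1][0] = 5 + 10 = 15, A[0][2] + B[2][0] = 7 + 2 = 9) = 9 (attained at k = 2)
  C[0][1] = min over k of (A[0][0] + B[0][1] = 10 + 10 = 20, A[0][1] + B[1][1] = 5 + 6 = 11, A[0][2] + B[2][1] = 7 + -4 = 3) = 3 (attained at k = 2)
  C[0][2] = min over k of (A[0][0] + B[0][2] = 10 + -5 = 5, A[0][1] + B[1][2] = 5 + 9 = 14, A[0][2] + B[2][2] = 7 + 6 = 13) = 5 (attained at k = 0)
  C[1][0] = min over k of (A[1][0] + B[0][0] = 4 + 8 = 12, A[1][1] + B[1][0] = -1 + 10 = 9, A[1][2] + B[2][0] = 3 + 2 = 5) = 5 (attained at k = 2)
  C[1][1] = min over k of (A[1][0] + B[0][1] = 4 + 10 = 14, A[1][1] + B[1][1] = -1 + 6 = 5, A[1][2] + B[2][1] = 3 + -4 = -1) = -1 (attained at k = 2)
  C[1][2] = min over k of (A[1][0] + B[0][2] = 4 + -5 = -1, A[1][1] + B[1][2] = -1 + 9 = 8, A[1][2] + B[2][2] = 3 + 6 = 9) = -1 (attained at k = 0)
  C[2][0] = min over k of (A[2][0] + B[0][0] = -1 + 8 = 7, A[2][1] + B[1][0] = 6 + 10 = 16, A[2][2] + B[2][0] = 7 + 2 = 9) = 7 (attained at k = 0)
  C[2][1] = min over k of (A[2][0] + B[0][1] = -1 + 10 = 9, A[2][1] + B[1][1] = 6 + 6 = 12, A[2][2] + B[2][1] = 7 + -4 = 3) = 3 (attained at k = 2)
  C[2][2] = min over k of (A[2][0] + B[0][2] = -1 + -5 = -6, A[2][1] + B[1][2] = 6 + 9 = 15, A[2][2] + B[2][2] = 7 + 6 = 13) = -6 (attained at k = 0)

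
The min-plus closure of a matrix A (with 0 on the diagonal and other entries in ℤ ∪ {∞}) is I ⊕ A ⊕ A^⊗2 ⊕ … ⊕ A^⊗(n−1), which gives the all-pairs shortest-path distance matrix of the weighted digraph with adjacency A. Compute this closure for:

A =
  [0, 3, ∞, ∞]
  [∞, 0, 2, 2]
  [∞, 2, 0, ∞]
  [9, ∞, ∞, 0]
Closure =
  [0, 3, 5, 5]
  [11, 0, 2, 2]
  [13, 2, 0, 4]
  [9, 12, 14, 0]

This is the Floyd-Warshall all-pairs shortest-path computation. For each intermediate vertex k = 0, 1, …, 3, update dist[i][j] ← min(dist[i][j], dist[i][k] + dist[k][j]). The final matrix gives, for each (i, j), the minimum total weight of any directed path from i to j (possibly empty when i = j).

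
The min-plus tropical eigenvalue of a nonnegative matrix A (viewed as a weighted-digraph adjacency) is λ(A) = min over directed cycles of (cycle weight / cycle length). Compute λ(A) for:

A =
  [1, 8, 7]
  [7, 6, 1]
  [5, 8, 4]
λ(A) = 1

Enumerate directed cycles and compute their means (weight / length). Sample:
  cycle 0 → 0: weight = 1, length = 1, mean = 1/1 ≈ 1.000
  cycle 1 → 1: weight = 6, length = 1, mean = 6/1 ≈ 6.000
  cycle 2 → 2: weight = 4, length = 1, mean = 4/1 ≈ 4.000
  cycle 0 → 1 → 0: weight = 15, length = 2, mean = 15/2 ≈ 7.500
  cycle 0 → 2 → 0: weight = 12, length = 2, mean = 12/2 ≈ 6.000
  cycle 1 → 0 → 1: weight = 15, length = 2, mean = 15/2 ≈ 7.500
Minimum mean = 1.000, attained e.g. along the cycle 0 → 0 with weight 1 and length 1. So λ(A) = 1/1 = 1.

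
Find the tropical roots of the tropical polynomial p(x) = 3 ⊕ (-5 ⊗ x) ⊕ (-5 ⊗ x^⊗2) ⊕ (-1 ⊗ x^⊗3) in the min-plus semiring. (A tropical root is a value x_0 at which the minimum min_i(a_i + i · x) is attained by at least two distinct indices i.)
Roots: {-4, 0, 8}

Each tropical root is a break point of the lower envelope of the lines y = a_i + i · x (there are 4 lines, with slopes 0, 1, ..., 3). Only the lines that attain the minimum somewhere contribute to roots; other lines are dominated. Here the surviving (envelope) indices are i = 3, i = 2, i = 1, i = 0.
Intersections between consecutive envelope lines give the roots: for adjacent envelope indices i < j the intersection is x = (a_i − a_j) / (j − i). Reading off the sorted break points: {-4, 0, 8}.
Verification: at each break x_0, at least two indices attain the minimum of min_i(a_i + i · x_0).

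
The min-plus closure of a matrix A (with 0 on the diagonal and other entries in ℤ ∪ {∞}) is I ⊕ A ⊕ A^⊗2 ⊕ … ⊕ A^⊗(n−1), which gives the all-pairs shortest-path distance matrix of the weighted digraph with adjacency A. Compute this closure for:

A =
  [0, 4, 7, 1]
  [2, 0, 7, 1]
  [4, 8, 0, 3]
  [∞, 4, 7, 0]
Closure =
  [0, 4, 7, 1]
  [2, 0, 7, 1]
  [4, 7, 0, 3]
  [6, 4, 7, 0]

This is the Floyd-Warshall all-pairs shortest-path computation. For each intermediate vertex k = 0, 1, …, 3, update dist[i][j] ← min(dist[i][j], dist[i][k] + dist[k][j]). The final matrix gives, for each (i, j), the minimum total weight of any directed path from i to j (possibly empty when i = j).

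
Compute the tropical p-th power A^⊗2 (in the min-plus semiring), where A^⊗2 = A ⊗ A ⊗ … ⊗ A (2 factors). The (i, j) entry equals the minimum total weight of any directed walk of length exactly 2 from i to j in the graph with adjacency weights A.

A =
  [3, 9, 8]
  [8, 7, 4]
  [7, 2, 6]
A^⊗2 =
  [6, 10, 11]
  [11, 6, 10]
  [10, 8, 6]

Each entry (A^⊗2)_ij equals the minimum over all length-2 walks i = v_0 → v_1 → … → v_2 = j of Σ_t A[v_t][v_{t+1}]. For example, for (i, j) = (0, 2) we minimise over 3 possible intermediate vertex sequences; the minimum is 11, attained along the walk 0 → 0 → 2.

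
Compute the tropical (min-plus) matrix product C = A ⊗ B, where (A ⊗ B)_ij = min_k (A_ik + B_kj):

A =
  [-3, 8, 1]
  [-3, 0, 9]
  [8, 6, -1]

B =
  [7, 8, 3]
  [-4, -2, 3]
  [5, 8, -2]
A ⊗ B =
  [4, 5, -1]
  [-4, -2, 0]
  [2, 4, -3]

Apply the min-plus product entry-by-entry:
  C[0][0] = min over k of (A[0][0] + B[0][0] = -3 + 7 = 4, A[0][1] + B[1][0] = 8 + -4 = 4, A[0][2] + B[2][0] = 1 + 5 = 6) = 4 (attained at k = 0)
  C[0][1] = min over k of (A[0][0] + B[0][1] = -3 + 8 = 5, A[0][1] + B[1][1] = 8 + -2 = 6, A[0][2] + B[2][1] = 1 + 8 = 9) = 5 (attained at k = 0)
  C[0][2] = min over k of (A[0][0] + B[0][2] = -3 + 3 = 0, A[0][1] + B[1][2] = 8 + 3 = 11, A[0][2] + B[2][2] = 1 + -2 = -1) = -1 (attained at k = 2)
  C[1][0] = min over k of (A[1][0] + B[0][0] = -3 + 7 = 4, A[1][1] + B[1][0] = 0 + -4 = -4, A[1][2] + B[2][0] = 9 + 5 = 14) = -4 (attained at k = 1)
  C[1][1] = min over k of (A[1][0] + B[0][1] = -3 + 8 = 5, A[1][1] + B[1][1] = 0 + -2 = -2, A[1][2] + B[2][1] = 9 + 8 = 17) = -2 (attained at k = 1)
  C[1][2] = min over k of (A[1][0] + B[0][2] = -3 + 3 = 0, A[1][1] + B[1][2] = 0 + 3 = 3, A[1][2] + B[2][2] = 9 + -2 = 7) = 0 (attained at k = 0)
  C[2][0] = min over k of (A[2][0] + B[0][0] = 8 + 7 = 15, A[2][1] + B[1][0] = 6 + -4 = 2, A[2][2] + B[2][0] = -1 + 5 = 4) = 2 (attained at k = 1)
  C[2][1] = min over k of (A[2][0] + B[0][1] = 8 + 8 = 16, A[2][1] + B[1][1] = 6 + -2 = 4, A[2][2] + B[2][1] = -1 + 8 = 7) = 4 (attained at k = 1)
  C[2][2] = min over k of (A[2][0] + B[0][2] = 8 + 3 = 11, A[2][1] + B[1][2] = 6 + 3 = 9, A[2][2] + B[2][2] = -1 + -2 = -3) = -3 (attained at k = 2)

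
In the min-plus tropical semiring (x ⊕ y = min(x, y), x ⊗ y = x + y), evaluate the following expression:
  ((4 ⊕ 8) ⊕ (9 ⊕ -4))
((4 ⊕ 8) ⊕ (9 ⊕ -4)) = -4

Expand innermost to outermost. Recall ⊕ takes the minimum of its arguments and ⊗ takes their sum. Working out the expression ((4 ⊕ 8) ⊕ (9 ⊕ -4)) gives -4.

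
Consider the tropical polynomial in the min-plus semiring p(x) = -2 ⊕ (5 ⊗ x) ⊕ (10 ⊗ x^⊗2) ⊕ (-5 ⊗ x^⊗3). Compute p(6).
p(6) = -2

A tropical monomial a ⊗ x^⊗i evaluates to a + i · x. Evaluating each term at x = 6:
  Term 0 contributes -2 + 0 · 6 = -2
  Term 1 contributes 5 + 1 · 6 = 11
  Term 2 contributes 10 + 2 · 6 = 22
  Term 3 contributes -5 + 3 · 6 = 13
p(6) = ⊕ of these = min[-2, 11, 22, 13] = -2.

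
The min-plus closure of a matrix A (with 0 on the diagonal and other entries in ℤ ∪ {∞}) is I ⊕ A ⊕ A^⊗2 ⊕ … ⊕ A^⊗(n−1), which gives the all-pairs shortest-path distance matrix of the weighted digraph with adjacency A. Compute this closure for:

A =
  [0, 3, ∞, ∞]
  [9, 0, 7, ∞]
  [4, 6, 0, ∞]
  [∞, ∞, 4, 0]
Closure =
  [0, 3, 10, ∞]
  [9, 0, 7, ∞]
  [4, 6, 0, ∞]
  [8, 10, 4, 0]

This is the Floyd-Warshall all-pairs shortest-path computation. For each intermediate vertex k = 0, 1, …, 3, update dist[i][j] ← min(dist[i][j], dist[i][k] + dist[k][j]). The final matrix gives, for each (i, j), the minimum total weight of any directed path from i to j (possibly empty when i = j).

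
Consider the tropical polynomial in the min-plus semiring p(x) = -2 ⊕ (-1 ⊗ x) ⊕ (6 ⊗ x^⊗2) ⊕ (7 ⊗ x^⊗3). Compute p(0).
p(0) = -2

A tropical monomial a ⊗ x^⊗i evaluates to a + i · x. Evaluating each term at x = 0:
  Term 0 contributes -2 + 0 · 0 = -2
  Term 1 contributes -1 + 1 · 0 = -1
  Term 2 contributes 6 + 2 · 0 = 6
  Term 3 contributes 7 + 3 · 0 = 7
p(0) = ⊕ of these = min[-2, -1, 6, 7] = -2.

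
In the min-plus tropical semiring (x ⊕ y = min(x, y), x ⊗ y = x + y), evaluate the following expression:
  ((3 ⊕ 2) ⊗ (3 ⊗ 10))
((3 ⊕ 2) ⊗ (3 ⊗ 10)) = 15

Expand innermost to outermost. Recall ⊕ takes the minimum of its arguments and ⊗ takes their sum. Working out the expression ((3 ⊕ 2) ⊗ (3 ⊗ 10)) gives 15.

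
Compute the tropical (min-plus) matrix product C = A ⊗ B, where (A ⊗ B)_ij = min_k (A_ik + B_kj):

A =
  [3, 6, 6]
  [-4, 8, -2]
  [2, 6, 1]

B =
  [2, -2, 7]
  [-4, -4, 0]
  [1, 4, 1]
A ⊗ B =
  [2, 1, 6]
  [-2, -6, -1]
  [2, 0, 2]

Apply the min-plus product entry-by-entry:
  C[0][0] = min over k of (A[0][0] + B[0][0] = 3 + 2 = 5, A[0][1] + B[1][0] = 6 + -4 = 2, A[0][2] + B[2][0] = 6 + 1 = 7) = 2 (attained at k = 1)
  C[0][1] = min over k of (A[0][0] + B[0][1] = 3 + -2 = 1, A[0][1] + B[1][1] = 6 + -4 = 2, A[0][2] + B[2][1] = 6 + 4 = 10) = 1 (attained at k = 0)
  C[0][2] = min over k of (A[0][0] + B[0][2] = 3 + 7 = 10, A[0][1] + B[1][2] = 6 + 0 = 6, A[0][2] + B[2][2] = 6 + 1 = 7) = 6 (attained at k = 1)
  C[1][0] = min over k of (A[1][0] + B[0][0] = -4 + 2 = -2, A[1][1] + B[1][0] = 8 + -4 = 4, A[1][2] + B[2][0] = -2 + 1 = -1) = -2 (attained at k = 0)
  C[1][1] = min over k of (A[1][0] + B[0][1] = -4 + -2 = -6, A[1][1] + B[1][1] = 8 + -4 = 4, A[1][2] + B[2][1] = -2 + 4 = 2) = -6 (attained at k = 0)
  C[1][2] = min over k of (A[1][0] + B[0][2] = -4 + 7 = 3, A[1][1] + B[1][2] = 8 + 0 = 8, A[1][2] + B[2][2] = -2 + 1 = -1) = -1 (attained at k = 2)
  C[2][0] = min over k of (A[2][0] + B[0][0] = 2 + 2 = 4, A[2][1] + B[1][0] = 6 + -4 = 2, A[2][2] + B[2][0] = 1 + 1 = 2) = 2 (attained at k = 1)
  C[2][1] = min over k of (A[2][0] + B[0][1] = 2 + -2 = 0, A[2][1] + B[1][1] = 6 + -4 = 2, A[2][2] + B[2][1] = 1 + 4 = 5) = 0 (attained at k = 0)
  C[2][2] = min over k of (A[2][0] + B[0][2] = 2 + 7 = 9, A[2][1] + B[1][2] = 6 + 0 = 6, A[2][2] + B[2][2] = 1 + 1 = 2) = 2 (attained at k = 2)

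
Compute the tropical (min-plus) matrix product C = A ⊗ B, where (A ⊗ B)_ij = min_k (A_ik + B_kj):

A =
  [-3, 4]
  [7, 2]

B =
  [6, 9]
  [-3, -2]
A ⊗ B =
  [1, 2]
  [-1, 0]

Apply the min-plus product entry-by-entry:
  C[0][0] = min over k of (A[0][0] + B[0][0] = -3 + 6 = 3, A[0][1] + B[1][0] = 4 + -3 = 1) = 1 (attained at k = 1)
  C[0][1] = min over k of (A[0][0] + B[0][1] = -3 + 9 = 6, A[0][1] + B[1][1] = 4 + -2 = 2) = 2 (attained at k = 1)
  C[1][0] = min over k of (A[1][0] + B[0][0] = 7 + 6 = 13, A[1][1] + B[1][0] = 2 + -3 = -1) = -1 (attained at k = 1)
  C[1][1] = min over k of (A[1][0] + B[0][1] = 7 + 9 = 16, A[1][1] + B[1][1] = 2 + -2 = 0) = 0 (attained at k = 1)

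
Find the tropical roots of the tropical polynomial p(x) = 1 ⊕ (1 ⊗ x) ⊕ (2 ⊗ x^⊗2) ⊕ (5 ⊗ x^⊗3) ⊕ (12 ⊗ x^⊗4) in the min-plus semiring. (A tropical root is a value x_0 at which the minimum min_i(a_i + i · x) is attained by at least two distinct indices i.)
Roots: {-7, -3, -1, 0}

Each tropical root is a break point of the lower envelope of the lines y = a_i + i · x (there are 5 lines, with slopes 0, 1, ..., 4). Only the lines that attain the minimum somewhere contribute to roots; other lines are dominated. Here the surviving (envelope) indices are i = 4, i = 3, i = 2, i = 1, i = 0.
Intersections between consecutive envelope lines give the roots: for adjacent envelope indices i < j the intersection is x = (a_i − a_j) / (j − i). Reading off the sorted break points: {-7, -3, -1, 0}.
Verification: at each break x_0, at least two indices attain the minimum of min_i(a_i + i · x_0).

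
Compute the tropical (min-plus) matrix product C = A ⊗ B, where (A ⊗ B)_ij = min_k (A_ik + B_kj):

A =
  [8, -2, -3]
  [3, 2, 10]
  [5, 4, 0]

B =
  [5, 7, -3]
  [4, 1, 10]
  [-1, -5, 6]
A ⊗ B =
  [-4, -8, 3]
  [6, 3, 0]
  [-1, -5, 2]

Apply the min-plus product entry-by-entry:
  C[0][0] = min over k of (A[0][0] + B[0][0] = 8 + 5 = 13, A[0][1] + B[1][0] = -2 + 4 = 2, A[0][2] + B[2][0] = -3 + -1 = -4) = -4 (attained at k = 2)
  C[0][1] = min over k of (A[0][0] + B[0][1] = 8 + 7 = 15, A[0][1] + B[1][1] = -2 + 1 = -1, A[0][2] + B[2][1] = -3 + -5 = -8) = -8 (attained at k = 2)
  C[0][2] = min over k of (A[0][0] + B[0][2] = 8 + -3 = 5, A[0][1] + B[1][2] = -2 + 10 = 8, A[0][2] + B[2][2] = -3 + 6 = 3) = 3 (attained at k = 2)
  C[1][0] = min over k of (A[1][0] + B[0][0] = 3 + 5 = 8, A[1][1] + B[1][0] = 2 + 4 = 6, A[1][2] + B[2][0] = 10 + -1 = 9) = 6 (attained at k = 1)
  C[1][1] = min over k of (A[1][0] + B[0][1] = 3 + 7 = 10, A[1][1] + B[1][1] = 2 + 1 = 3, A[1][2] + B[2][1] = 10 + -5 = 5) = 3 (attained at k = 1)
  C[1][2] = min over k of (A[1][0] + B[0][2] = 3 + -3 = 0, A[1][1] + B[1][2] = 2 + 10 = 12, A[1][2] + B[2][2] = 10 + 6 = 16) = 0 (attained at k = 0)
  C[2][0] = min over k of (A[2][0] + B[0][0] = 5 + 5 = 10, A[2][1] + B[1][0] = 4 + 4 = 8, A[2][2] + B[2][0] = 0 + -1 = -1) = -1 (attained at k = 2)
  C[2][1] = min over k of (A[2][0] + B[0][1] = 5 + 7 = 12, A[2][1] + B[1][1] = 4 + 1 = 5, A[2][2] + B[2][1] = 0 + -5 = -5) = -5 (attained at k = 2)
  C[2][2] = min over k of (A[2][0] + B[0][2] = 5 + -3 = 2, A[2][1] + B[1][2] = 4 + 10 = 14, A[2][2] + B[2][2] = 0 + 6 = 6) = 2 (attained at k = 0)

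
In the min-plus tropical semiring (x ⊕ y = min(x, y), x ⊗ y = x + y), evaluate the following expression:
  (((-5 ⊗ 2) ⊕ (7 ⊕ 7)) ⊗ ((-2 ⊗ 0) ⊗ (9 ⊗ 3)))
(((-5 ⊗ 2) ⊕ (7 ⊕ 7)) ⊗ ((-2 ⊗ 0) ⊗ (9 ⊗ 3))) = 7

Expand innermost to outermost. Recall ⊕ takes the minimum of its arguments and ⊗ takes their sum. Working out the expression (((-5 ⊗ 2) ⊕ (7 ⊕ 7)) ⊗ ((-2 ⊗ 0) ⊗ (9 ⊗ 3))) gives 7.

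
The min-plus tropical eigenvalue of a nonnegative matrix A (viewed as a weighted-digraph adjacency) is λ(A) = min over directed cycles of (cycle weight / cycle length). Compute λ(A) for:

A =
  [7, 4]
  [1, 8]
λ(A) = 5/2

Enumerate directed cycles and compute their means (weight / length). Sample:
  cycle 0 → 0: weight = 7, length = 1, mean = 7/1 ≈ 7.000
  cycle 1 → 1: weight = 8, length = 1, mean = 8/1 ≈ 8.000
  cycle 0 → 1 → 0: weight = 5, length = 2, mean = 5/2 ≈ 2.500
  cycle 1 → 0 → 1: weight = 5, length = 2, mean = 5/2 ≈ 2.500
Minimum mean = 2.500, attained e.g. along the cycle 0 → 1 → 0 with weight 5 and length 2. So λ(A) = 5/2 = 5/2.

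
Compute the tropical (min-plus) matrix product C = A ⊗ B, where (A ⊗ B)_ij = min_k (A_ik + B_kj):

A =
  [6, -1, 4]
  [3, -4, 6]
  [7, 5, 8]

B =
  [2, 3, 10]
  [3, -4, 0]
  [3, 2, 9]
A ⊗ B =
  [2, -5, -1]
  [-1, -8, -4]
  [8, 1, 5]

Apply the min-plus product entry-by-entry:
  C[0][0] = min over k of (A[0][0] + B[0][0] = 6 + 2 = 8, A[0][1] + B[1][0] = -1 + 3 = 2, A[0][2] + B[2][0] = 4 + 3 = 7) = 2 (attained at k = 1)
  C[0][1] = min over k of (A[0][0] + B[0][1] = 6 + 3 = 9, A[0][1] + B[1][1] = -1 + -4 = -5, A[0][2] + B[2][1] = 4 + 2 = 6) = -5 (attained at k = 1)
  C[0][2] = min over k of (A[0][0] + B[0][2] = 6 + 10 = 16, A[0][1] + B[1][2] = -1 + 0 = -1, A[0][2] + B[2][2] = 4 + 9 = 13) = -1 (attained at k = 1)
  C[1][0] = min over k of (A[1][0] + B[0][0] = 3 + 2 = 5, A[1][1] + B[1][0] = -4 + 3 = -1, A[1][2] + B[2][0] = 6 + 3 = 9) = -1 (attained at k = 1)
  C[1][1] = min over k of (A[1][0] + B[0][1] = 3 + 3 = 6, A[1][1] + B[1][1] = -4 + -4 = -8, A[1][2] + B[2][1] = 6 + 2 = 8) = -8 (attained at k = 1)
  C[1][2] = min over k of (A[1][0] + B[0][2] = 3 + 10 = 13, A[1][1] + B[1][2] = -4 + 0 = -4, A[1][2] + B[2][2] = 6 + 9 = 15) = -4 (attained at k = 1)
  C[2][0] = min over k of (A[2][0] + B[0][0] = 7 + 2 = 9, A[2][1] + B[1][0] = 5 + 3 = 8, A[2][2] + B[2][0] = 8 + 3 = 11) = 8 (attained at k = 1)
  C[2][1] = min over k of (A[2][0] + B[0][1] = 7 + 3 = 10, A[2][1] + B[1][1] = 5 + -4 = 1, A[2][2] + B[2][1] = 8 + 2 = 10) = 1 (attained at k = 1)
  C[2][2] = min over k of (A[2][0] + B[0][2] = 7 + 10 = 17, A[2][1] + B[1][2] = 5 + 0 = 5, A[2][2] + B[2][2] = 8 + 9 = 17) = 5 (attained at k = 1)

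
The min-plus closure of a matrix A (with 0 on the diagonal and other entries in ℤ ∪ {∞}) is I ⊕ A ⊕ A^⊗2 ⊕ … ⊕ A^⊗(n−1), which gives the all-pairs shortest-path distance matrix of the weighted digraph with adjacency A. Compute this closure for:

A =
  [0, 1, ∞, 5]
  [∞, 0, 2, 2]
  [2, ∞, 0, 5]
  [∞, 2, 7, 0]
Closure =
  [0, 1, 3, 3]
  [4, 0, 2, 2]
  [2, 3, 0, 5]
  [6, 2, 4, 0]

This is the Floyd-Warshall all-pairs shortest-path computation. For each intermediate vertex k = 0, 1, …, 3, update dist[i][j] ← min(dist[i][j], dist[i][k] + dist[k][j]). The final matrix gives, for each (i, j), the minimum total weight of any directed path from i to j (possibly empty when i = j).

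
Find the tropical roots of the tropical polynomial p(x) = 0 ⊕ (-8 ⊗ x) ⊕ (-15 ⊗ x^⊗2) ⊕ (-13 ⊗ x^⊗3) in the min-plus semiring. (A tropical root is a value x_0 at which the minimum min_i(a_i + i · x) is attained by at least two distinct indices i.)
Roots: {-2, 7, 8}

Each tropical root is a break point of the lower envelope of the lines y = a_i + i · x (there are 4 lines, with slopes 0, 1, ..., 3). Only the lines that attain the minimum somewhere contribute to roots; other lines are dominated. Here the surviving (envelope) indices are i = 3, i = 2, i = 1, i = 0.
Intersections between consecutive envelope lines give the roots: for adjacent envelope indices i < j the intersection is x = (a_i − a_j) / (j − i). Reading off the sorted break points: {-2, 7, 8}.
Verification: at each break x_0, at least two indices attain the minimum of min_i(a_i + i · x_0).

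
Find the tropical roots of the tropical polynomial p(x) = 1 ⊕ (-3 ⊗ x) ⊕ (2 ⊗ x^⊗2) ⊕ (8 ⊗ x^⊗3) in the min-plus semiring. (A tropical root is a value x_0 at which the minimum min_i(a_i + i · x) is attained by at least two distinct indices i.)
Roots: {-6, -5, 4}

Each tropical root is a break point of the lower envelope of the lines y = a_i + i · x (there are 4 lines, with slopes 0, 1, ..., 3). Only the lines that attain the minimum somewhere contribute to roots; other lines are dominated. Here the surviving (envelope) indices are i = 3, i = 2, i = 1, i = 0.
Intersections between consecutive envelope lines give the roots: for adjacent envelope indices i < j the intersection is x = (a_i − a_j) / (j − i). Reading off the sorted break points: {-6, -5, 4}.
Verification: at each break x_0, at least two indices attain the minimum of min_i(a_i + i · x_0).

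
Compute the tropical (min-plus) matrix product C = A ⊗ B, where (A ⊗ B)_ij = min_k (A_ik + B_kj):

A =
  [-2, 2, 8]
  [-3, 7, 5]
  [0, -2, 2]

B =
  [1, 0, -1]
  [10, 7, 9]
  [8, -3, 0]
A ⊗ B =
  [-1, -2, -3]
  [-2, -3, -4]
  [1, -1, -1]

Apply the min-plus product entry-by-entry:
  C[0][0] = min over k of (A[0][0] + B[0][0] = -2 + 1 = -1, A[0][1] + B[1][0] = 2 + 10 = 12, A[0][2] + B[2][0] = 8 + 8 = 16) = -1 (attained at k = 0)
  C[0][1] = min over k of (A[0][0] + B[0][1] = -2 + 0 = -2, A[0][1] + B[1][1] = 2 + 7 = 9, A[0][2] + B[2][1] = 8 + -3 = 5) = -2 (attained at k = 0)
  C[0][2] = min over k of (A[0][0] + B[0][2] = -2 + -1 = -3, A[0][1] + B[1][2] = 2 + 9 = 11, A[0][2] + B[2][2] = 8 + 0 = 8) = -3 (attained at k = 0)
  C[1][0] = min over k of (A[1][0] + B[0][0] = -3 + 1 = -2, A[1][1] + B[1][0] = 7 + 10 = 17, A[1][2] + B[2][0] = 5 + 8 = 13) = -2 (attained at k = 0)
  C[1][1] = min over k of (A[1][0] + B[0][1] = -3 + 0 = -3, A[1][1] + B[1][1] = 7 + 7 = 14, A[1][2] + B[2][1] = 5 + -3 = 2) = -3 (attained at k = 0)
  C[1][2] = min over k of (A[1][0] + B[0][2] = -3 + -1 = -4, A[1][1] + B[1][2] = 7 + 9 = 16, A[1][2] + B[2][2] = 5 + 0 = 5) = -4 (attained at k = 0)
  C[2][0] = min over k of (A[2][0] + B[0][0] = 0 + 1 = 1, A[2][1] + B[1][0] = -2 + 10 = 8, A[2][2] + B[2][0] = 2 + 8 = 10) = 1 (attained at k = 0)
  C[2][1] = min over k of (A[2][0] + B[0][1] = 0 + 0 = 0, A[2][1] + B[1][1] = -2 + 7 = 5, A[2][2] + B[2][1] = 2 + -3 = -1) = -1 (attained at k = 2)
  C[2][2] = min over k of (A[2][0] + B[0][2] = 0 + -1 = -1, A[2][1] + B[1][2] = -2 + 9 = 7, A[2][2] + B[2][2] = 2 + 0 = 2) = -1 (attained at k = 0)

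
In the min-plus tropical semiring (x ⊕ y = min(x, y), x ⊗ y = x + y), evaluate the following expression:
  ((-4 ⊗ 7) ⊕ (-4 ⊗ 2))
((-4 ⊗ 7) ⊕ (-4 ⊗ 2)) = -2

Expand innermost to outermost. Recall ⊕ takes the minimum of its arguments and ⊗ takes their sum. Working out the expression ((-4 ⊗ 7) ⊕ (-4 ⊗ 2)) gives -2.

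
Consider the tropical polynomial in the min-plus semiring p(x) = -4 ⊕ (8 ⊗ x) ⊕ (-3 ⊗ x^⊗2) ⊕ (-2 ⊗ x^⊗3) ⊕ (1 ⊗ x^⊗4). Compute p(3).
p(3) = -4

A tropical monomial a ⊗ x^⊗i evaluates to a + i · x. Evaluating each term at x = 3:
  Term 0 contributes -4 + 0 · 3 = -4
  Term 1 contributes 8 + 1 · 3 = 11
  Term 2 contributes -3 + 2 · 3 = 3
  Term 3 contributes -2 + 3 · 3 = 7
  Term 4 contributes 1 + 4 · 3 = 13
p(3) = ⊕ of these = min[-4, 11, 3, 7, 13] = -4.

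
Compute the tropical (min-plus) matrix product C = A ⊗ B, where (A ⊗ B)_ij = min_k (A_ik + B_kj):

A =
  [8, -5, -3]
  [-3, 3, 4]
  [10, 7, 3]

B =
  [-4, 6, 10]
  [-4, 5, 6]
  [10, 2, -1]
A ⊗ B =
  [-9, -1, -4]
  [-7, 3, 3]
  [3, 5, 2]

Apply the min-plus product entry-by-entry:
  C[0][0] = min over k of (A[0][0] + B[0][0] = 8 + -4 = 4, A[0][1] + B[1][0] = -5 + -4 = -9, A[0][2] + B[2][0] = -3 + 10 = 7) = -9 (attained at k = 1)
  C[0][1] = min over k of (A[0][0] + B[0][1] = 8 + 6 = 14, A[0][1] + B[1][1] = -5 + 5 = 0, A[0][2] + B[2][1] = -3 + 2 = -1) = -1 (attained at k = 2)
  C[0][2] = min over k of (A[0][0] + B[0][2] = 8 + 10 = 18, A[0][1] + B[1][2] = -5 + 6 = 1, A[0][2] + B[2][2] = -3 + -1 = -4) = -4 (attained at k = 2)
  C[1][0] = min over k of (A[1][0] + B[0][0] = -3 + -4 = -7, A[1][1] + B[1][0] = 3 + -4 = -1, A[1][2] + B[2][0] = 4 + 10 = 14) = -7 (attained at k = 0)
  C[1][1] = min over k of (A[1][0] + B[0][1] = -3 + 6 = 3, A[1][1] + B[1][1] = 3 + 5 = 8, A[1][2] + B[2][1] = 4 + 2 = 6) = 3 (attained at k = 0)
  C[1][2] = min over k of (A[1][0] + B[0][2] = -3 + 10 = 7, A[1][1] + B[1][2] = 3 + 6 = 9, A[1][2] + B[2][2] = 4 + -1 = 3) = 3 (attained at k = 2)
  C[2][0] = min over k of (A[2][0] + B[0][0] = 10 + -4 = 6, A[2][1] + B[1][0] = 7 + -4 = 3, A[2][2] + B[2][0] = 3 + 10 = 13) = 3 (attained at k = 1)
  C[2][1] = min over k of (A[2][0] + B[0][1] = 10 + 6 = 16, A[2][1] + B[1][1] = 7 + 5 = 12, A[2][2] + B[2][1] = 3 + 2 = 5) = 5 (attained at k = 2)
  C[2][2] = min over k of (A[2][0] + B[0][2] = 10 + 10 = 20, A[2][1] + B[1][2] = 7 + 6 = 13, A[2][2] + B[2][2] = 3 + -1 = 2) = 2 (attained at k = 2)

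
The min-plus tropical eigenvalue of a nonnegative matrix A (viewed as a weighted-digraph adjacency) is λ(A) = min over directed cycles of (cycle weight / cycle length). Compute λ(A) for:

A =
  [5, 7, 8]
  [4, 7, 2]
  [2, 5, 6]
λ(A) = 7/2

Enumerate directed cycles and compute their means (weight / length). Sample:
  cycle 0 → 0: weight = 5, length = 1, mean = 5/1 ≈ 5.000
  cycle 1 → 1: weight = 7, length = 1, mean = 7/1 ≈ 7.000
  cycle 2 → 2: weight = 6, length = 1, mean = 6/1 ≈ 6.000
  cycle 0 → 1 → 0: weight = 11, length = 2, mean = 11/2 ≈ 5.500
  cycle 0 → 2 → 0: weight = 10, length = 2, mean = 10/2 ≈ 5.000
  cycle 1 → 0 → 1: weight = 11, length = 2, mean = 11/2 ≈ 5.500
Minimum mean = 3.500, attained e.g. along the cycle 1 → 2 → 1 with weight 7 and length 2. So λ(A) = 7/2 = 7/2.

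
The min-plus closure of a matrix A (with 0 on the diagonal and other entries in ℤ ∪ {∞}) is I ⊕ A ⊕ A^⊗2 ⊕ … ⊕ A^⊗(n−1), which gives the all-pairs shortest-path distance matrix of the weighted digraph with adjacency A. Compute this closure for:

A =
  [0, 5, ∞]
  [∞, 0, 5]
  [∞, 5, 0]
Closure =
  [0, 5, 10]
  [∞, 0, 5]
  [∞, 5, 0]

This is the Floyd-Warshall all-pairs shortest-path computation. For each intermediate vertex k = 0, 1, …, 2, update dist[i][j] ← min(dist[i][j], dist[i][k] + dist[k][j]). The final matrix gives, for each (i, j), the minimum total weight of any directed path from i to j (possibly empty when i = j).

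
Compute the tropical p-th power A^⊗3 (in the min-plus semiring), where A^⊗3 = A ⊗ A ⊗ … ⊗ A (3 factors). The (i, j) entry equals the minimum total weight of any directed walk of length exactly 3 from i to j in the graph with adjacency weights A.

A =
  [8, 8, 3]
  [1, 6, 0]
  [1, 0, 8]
A^⊗3 =
  [4, 8, 3]
  [1, 4, 0]
  [1, 0, 4]

Each entry (A^⊗3)_ij equals the minimum over all length-3 walks i = v_0 → v_1 → … → v_3 = j of Σ_t A[v_t][v_{t+1}]. For example, for (i, j) = (0, 2) we minimise over 9 possible intermediate vertex sequences; the minimum is 3, attained along the walk 0 → 2 → 1 → 2.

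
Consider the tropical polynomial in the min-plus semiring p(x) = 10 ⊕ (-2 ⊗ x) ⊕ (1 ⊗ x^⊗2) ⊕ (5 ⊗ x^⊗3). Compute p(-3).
p(-3) = -5

A tropical monomial a ⊗ x^⊗i evaluates to a + i · x. Evaluating each term at x = -3:
  Term 0 contributes 10 + 0 · -3 = 10
  Term 1 contributes -2 + 1 · -3 = -5
  Term 2 contributes 1 + 2 · -3 = -5
  Term 3 contributes 5 + 3 · -3 = -4
p(-3) = ⊕ of these = min[10, -5, -5, -4] = -5.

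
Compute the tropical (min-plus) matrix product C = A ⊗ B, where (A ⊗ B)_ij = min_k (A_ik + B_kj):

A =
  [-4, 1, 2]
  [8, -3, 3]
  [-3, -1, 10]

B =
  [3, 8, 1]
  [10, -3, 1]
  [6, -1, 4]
A ⊗ B =
  [-1, -2, -3]
  [7, -6, -2]
  [0, -4, -2]

Apply the min-plus product entry-by-entry:
  C[0][0] = min over k of (A[0][0] + B[0][0] = -4 + 3 = -1, A[0][1] + B[1][0] = 1 + 10 = 11, A[0][2] + B[2][0] = 2 + 6 = 8) = -1 (attained at k = 0)
  C[0][1] = min over k of (A[0][0] + B[0][1] = -4 + 8 = 4, A[0][1] + B[1][1] = 1 + -3 = -2, A[0][2] + B[2][1] = 2 + -1 = 1) = -2 (attained at k = 1)
  C[0][2] = min over k of (A[0][0] + B[0][2] = -4 + 1 = -3, A[0][1] + B[1][2] = 1 + 1 = 2, A[0][2] + B[2][2] = 2 + 4 = 6) = -3 (attained at k = 0)
  C[1][0] = min over k of (A[1][0] + B[0][0] = 8 + 3 = 11, A[1][1] + B[1][0] = -3 + 10 = 7, A[1][2] + B[2][0] = 3 + 6 = 9) = 7 (attained at k = 1)
  C[1][1] = min over k of (A[1][0] + B[0][1] = 8 + 8 = 16, A[1][1] + B[1][1] = -3 + -3 = -6, A[1][2] + B[2][1] = 3 + -1 = 2) = -6 (attained at k = 1)
  C[1][2] = min over k of (A[1][0] + B[0][2] = 8 + 1 = 9, A[1][1] + B[1][2] = -3 + 1 = -2, A[1][2] + B[2][2] = 3 + 4 = 7) = -2 (attained at k = 1)
  C[2][0] = min over k of (A[2][0] + B[0][0] = -3 + 3 = 0, A[2][1] + B[1][0] = -1 + 10 = 9, A[2][2] + B[2][0] = 10 + 6 = 16) = 0 (attained at k = 0)
  C[2][1] = min over k of (A[2][0] + B[0][1] = -3 + 8 = 5, A[2][1] + B[1][1] = -1 + -3 = -4, A[2][2] + B[2][1] = 10 + -1 = 9) = -4 (attained at k = 1)
  C[2][2] = min over k of (A[2][0] + B[0][2] = -3 + 1 = -2, A[2][1] + B[1][2] = -1 + 1 = 0, A[2][2] + B[2][2] = 10 + 4 = 14) = -2 (attained at k = 0)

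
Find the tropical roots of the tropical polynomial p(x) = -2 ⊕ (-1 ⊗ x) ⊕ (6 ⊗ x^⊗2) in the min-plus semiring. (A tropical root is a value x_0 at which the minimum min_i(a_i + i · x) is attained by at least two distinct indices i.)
Roots: {-7, -1}

Each tropical root is a break point of the lower envelope of the lines y = a_i + i · x (there are 3 lines, with slopes 0, 1, ..., 2). Only the lines that attain the minimum somewhere contribute to roots; other lines are dominated. Here the surviving (envelope) indices are i = 2, i = 1, i = 0.
Intersections between consecutive envelope lines give the roots: for adjacent envelope indices i < j the intersection is x = (a_i − a_j) / (j − i). Reading off the sorted break points: {-7, -1}.
Verification: at each break x_0, at least two indices attain the minimum of min_i(a_i + i · x_0).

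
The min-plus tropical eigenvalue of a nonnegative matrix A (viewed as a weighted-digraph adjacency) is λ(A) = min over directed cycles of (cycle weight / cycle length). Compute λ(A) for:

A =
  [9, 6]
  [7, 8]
λ(A) = 13/2

Enumerate directed cycles and compute their means (weight / length). Sample:
  cycle 0 → 0: weight = 9, length = 1, mean = 9/1 ≈ 9.000
  cycle 1 → 1: weight = 8, length = 1, mean = 8/1 ≈ 8.000
  cycle 0 → 1 → 0: weight = 13, length = 2, mean = 13/2 ≈ 6.500
  cycle 1 → 0 → 1: weight = 13, length = 2, mean = 13/2 ≈ 6.500
Minimum mean = 6.500, attained e.g. along the cycle 0 → 1 → 0 with weight 13 and length 2. So λ(A) = 13/2 = 13/2.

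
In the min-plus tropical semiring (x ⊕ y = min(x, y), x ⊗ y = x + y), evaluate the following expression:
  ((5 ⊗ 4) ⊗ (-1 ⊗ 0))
((5 ⊗ 4) ⊗ (-1 ⊗ 0)) = 8

Expand innermost to outermost. Recall ⊕ takes the minimum of its arguments and ⊗ takes their sum. Working out the expression ((5 ⊗ 4) ⊗ (-1 ⊗ 0)) gives 8.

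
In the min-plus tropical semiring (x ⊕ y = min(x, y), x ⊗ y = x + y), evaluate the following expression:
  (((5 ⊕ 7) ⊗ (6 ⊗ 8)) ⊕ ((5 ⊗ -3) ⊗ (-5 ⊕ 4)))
(((5 ⊕ 7) ⊗ (6 ⊗ 8)) ⊕ ((5 ⊗ -3) ⊗ (-5 ⊕ 4))) = -3

Expand innermost to outermost. Recall ⊕ takes the minimum of its arguments and ⊗ takes their sum. Working out the expression (((5 ⊕ 7) ⊗ (6 ⊗ 8)) ⊕ ((5 ⊗ -3) ⊗ (-5 ⊕ 4))) gives -3.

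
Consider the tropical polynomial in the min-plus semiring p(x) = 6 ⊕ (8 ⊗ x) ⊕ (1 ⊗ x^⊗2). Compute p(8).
p(8) = 6

A tropical monomial a ⊗ x^⊗i evaluates to a + i · x. Evaluating each term at x = 8:
  Term 0 contributes 6 + 0 · 8 = 6
  Term 1 contributes 8 + 1 · 8 = 16
  Term 2 contributes 1 + 2 · 8 = 17
p(8) = ⊕ of these = min[6, 16, 17] = 6.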